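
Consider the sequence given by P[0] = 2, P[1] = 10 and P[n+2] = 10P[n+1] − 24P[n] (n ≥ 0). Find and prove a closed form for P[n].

Claim: P[n] = 4^n + 6^n.

Base cases: P[0] = 2 and 4^0 + 6^0 = 2; P[1] = 10 and 4^1 + 6^1 = 10.
Assume P[i] = 4^i + 6^i for all 0 ≤ i ≤ j, where j ≥ 1.
Then P[j+1] = 10P[j] − 24P[j−1] = 10·(4^j + 6^j) − 24·(4^{j−1} + 6^{j−1}) = (10·4 − 24)4^{j−1} + (10·6 − 24)6^{j−1} = 16·4^{j−1} + 36·6^{j−1} = 4^{j+1} + 6^{j+1}.
By strong induction, P[n] = 4^n + 6^n for all n ≥ 0.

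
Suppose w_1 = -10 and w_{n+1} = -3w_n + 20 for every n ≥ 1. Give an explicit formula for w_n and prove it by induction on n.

Claim: w_n = 5·(-3)^n + 5.

Base case: w_1 = -10, and 5·(-3)^1 + 5 = -15 + 5 = -10.
Assume w_k = 5·(-3)^k + 5 for some k ≥ 1.
Then w_{k+1} = -3w_k + 20 = -3·(5·(-3)^k + 5) + 20 = -15·(-3)^k − 15 + 20 = 5·(-3)^{k+1} + 5.
Hence w_n = 5·(-3)^n + 5 for every n ≥ 1, by induction.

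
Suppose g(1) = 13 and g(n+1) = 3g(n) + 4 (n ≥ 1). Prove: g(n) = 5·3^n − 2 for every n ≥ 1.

Base case: g(1) = 13, and 5·3^1 − 2 = 15 − 2 = 13.
Assume g(m) = 5·3^m − 2 for some m ≥ 1.
Then g(m+1) = 3g(m) + 4 = 3·(5·3^m − 2) + 4 = 15·3^m − 6 + 4 = 5·3^{m+1} − 2.
This completes the inductive step, so g(n) = 5·3^n − 2 for all n ≥ 1.

g(n) = 5·3^n − 2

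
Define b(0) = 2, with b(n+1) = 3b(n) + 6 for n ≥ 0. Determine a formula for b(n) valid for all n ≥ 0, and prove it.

Claim: b(n) = 5·3^n − 3.

Base case: b(0) = 2, and 5·3^0 − 3 = 5 − 3 = 2.
Assume b(r) = 5·3^r − 3 for some r ≥ 0.
Then b(r+1) = 3b(r) + 6 = 3·(5·3^r − 3) + 6 = 15·3^r − 9 + 6 = 5·3^{r+1} − 3.
So the formula holds for r+1, and by induction b(n) = 5·3^n − 3 for all n ≥ 0.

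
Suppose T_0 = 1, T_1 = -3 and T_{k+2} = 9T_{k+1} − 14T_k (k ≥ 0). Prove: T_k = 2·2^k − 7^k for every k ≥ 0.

Base cases: T_0 = 1 and 2·2^0 − 7^0 = 1; T_1 = -3 and 2·2^1 − 7^1 = -3.
Assume T_j = 2·2^j − 7^j for all 0 ≤ j ≤ r, where r ≥ 1.
Then T_{r+1} = 9T_r − 14T_{r−1} = 9·(2·2^r − 7^r) − 14·(2·2^{r−1} − 7^{r−1}) = 2·(9·2 − 14)2^{r−1} − (9·7 − 14)7^{r−1} = 8·2^{r−1} − 49·7^{r−1} = 2·2^{r+1} − 7^{r+1}.
This completes the inductive step, so T_k = 2·2^k − 7^k for all k ≥ 0.

T_k = 2·2^k − 7^k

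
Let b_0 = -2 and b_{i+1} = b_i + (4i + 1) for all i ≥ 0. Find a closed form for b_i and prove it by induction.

Claim: b_i = 2i^2 − i − 2.

Base case: b_0 = -2, and 2·0^2 − 0 − 2 = -2.
Assume b_r = 2r^2 − r − 2.
Then b_{r+1} = b_r + (4r + 1) = (2r^2 − r − 2) + (4r + 1) = 2r^2 + 3r − 1,
and 2·(r+1)^2 − (r+1) − 2 = 2r^2 + 3r − 1.
This completes the inductive step, so b_i = 2i^2 − i − 2 for all i ≥ 0.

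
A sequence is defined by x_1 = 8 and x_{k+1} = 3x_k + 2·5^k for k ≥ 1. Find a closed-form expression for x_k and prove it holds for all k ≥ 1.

Claim: x_k = 3^k + 5^k.

Base case: x_1 = 8, and 3^1 + 5^1 = 3 + 5 = 8.
Assume x_j = 3^j + 5^j for some j ≥ 1.
Then x_{j+1} = 3x_j + 2·5^j = 3·(3^j + 5^j) + 2·5^j = 3^{j+1} + 3·5^j + 2·5^j = 3^{j+1} + 5·5^j = 3^{j+1} + 5^{j+1}.
So the formula holds for j+1, and by induction x_k = 3^k + 5^k for all k ≥ 1.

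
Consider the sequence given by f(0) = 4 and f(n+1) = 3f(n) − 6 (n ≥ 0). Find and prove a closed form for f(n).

Claim: f(n) = 3^n + 3.

Base case: f(0) = 4, and 3^0 + 3 = 1 + 3 = 4.
Assume f(r) = 3^r + 3 for some r ≥ 0.
Then f(r+1) = 3f(r) − 6 = 3·(3^r + 3) − 6 = 3^{r+1} + 9 − 6 = 3^{r+1} + 3.
By induction, f(n) = 3^n + 3 for all n ≥ 0.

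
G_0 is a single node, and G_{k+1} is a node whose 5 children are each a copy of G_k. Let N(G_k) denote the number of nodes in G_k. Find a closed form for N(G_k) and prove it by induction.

Claim: N(G_k) = (5^{k+1} − 1)/4.

Base case: N(G_0) = 1, and (5^{0+1} − 1)/4 = 1.
Assume N(G_m) = (5^{m+1} − 1)/4.
Then N(G_{m+1}) = 1 + 5N(G_m) = 1 + 5·(5^{m+1} − 1)/4 = 1 + (5^{m+2} − 5)/4 = (4 + 5^{m+2} − 5)/4 = (5^{m+2} − 1)/4.
This completes the inductive step, so N(G_k) = (5^{k+1} − 1)/4 for all k ≥ 0.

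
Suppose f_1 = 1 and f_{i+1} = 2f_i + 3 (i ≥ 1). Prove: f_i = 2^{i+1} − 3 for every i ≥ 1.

Base case: f_1 = 1, and 2^{1+1} − 3 = 4 − 3 = 1.
Assume f_m = 2^{m+1} − 3 for some m ≥ 1.
Then f_{m+1} = 2f_m + 3 = 2·(2^{m+1} − 3) + 3 = 2^{m+2} − 6 + 3 = 2^{m+2} − 3.
So the formula holds for m+1, and by induction f_i = 2^{i+1} − 3 for all i ≥ 1.

f_i = 2^{i+1} − 3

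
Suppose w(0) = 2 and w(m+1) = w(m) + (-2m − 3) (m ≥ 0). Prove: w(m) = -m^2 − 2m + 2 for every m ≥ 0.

Base case: w(0) = 2, and -0^2 − 2·0 + 2 = 2.
Assume w(j) = -j^2 − 2j + 2.
Then w(j+1) = w(j) + (-2j − 3) = (-j^2 − 2j + 2) + (-2j − 3) = -j^2 − 4j − 1,
and -(j+1)^2 − 2·(j+1) + 2 = -j^2 − 4j − 1.
By induction, w(m) = -m^2 − 2m + 2 for all m ≥ 0.

w(m) = -m^2 − 2m + 2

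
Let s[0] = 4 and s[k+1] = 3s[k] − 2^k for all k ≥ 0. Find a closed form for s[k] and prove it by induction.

Claim: s[k] = 3·3^k + 2^k.

Base case: s[0] = 4, and 3·3^0 + 2^0 = 3 + 1 = 4.
Assume s[j] = 3·3^j + 2^j for some j ≥ 0.
Then s[j+1] = 3s[j] − 2^j = 3·(3·3^j + 2^j) − 2^j = 3·3^{j+1} + 3·2^j − 2^j = 3·3^{j+1} + 2·2^j = 3·3^{j+1} + 2^{j+1}.
This completes the inductive step, so s[k] = 3·3^k + 2^k for all k ≥ 0.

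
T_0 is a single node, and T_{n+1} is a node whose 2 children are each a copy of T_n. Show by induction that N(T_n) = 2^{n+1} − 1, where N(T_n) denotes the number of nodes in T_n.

Base case: N(T_0) = 1, and 2^{0+1} − 1 = 1.
Assume N(T_j) = 2^{j+1} − 1.
Then N(T_{j+1}) = 1 + 2N(T_j) = 1 + 2(2^{j+1} − 1) = 2^{j+2} − 2 + 1 = 2^{j+2} − 1.
By induction, N(T_n) = 2^{n+1} − 1 for all n ≥ 0.

N(T_n) = 2^{n+1} − 1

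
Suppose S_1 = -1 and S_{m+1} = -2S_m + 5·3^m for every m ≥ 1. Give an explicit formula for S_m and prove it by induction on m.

Claim: S_m = 2·(-2)^m + 3^m.

Base case: S_1 = -1, and 2·(-2)^1 + 3^1 = -4 + 3 = -1.
Assume S_k = 2·(-2)^k + 3^k for some k ≥ 1.
Then S_{k+1} = -2S_k + 5·3^k = -2·(2·(-2)^k + 3^k) + 5·3^k = 2·(-2)^{k+1} − 2·3^k + 5·3^k = 2·(-2)^{k+1} + 3·3^k = 2·(-2)^{k+1} + 3^{k+1}.
This completes the inductive step, so S_m = 2·(-2)^m + 3^m for all m ≥ 1.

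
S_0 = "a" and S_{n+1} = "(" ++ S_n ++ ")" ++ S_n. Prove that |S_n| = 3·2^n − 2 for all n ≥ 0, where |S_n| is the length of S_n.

Base case: |S_0| = 1, and 3·2^0 − 2 = 1.
Assume |S_j| = 3·2^j − 2.
Then |S_{j+1}| = 1 + |S_j| + 1 + |S_j| = 2|S_j| + 2 = 2(3·2^j − 2) + 2 = 3·2^{j+1} − 4 + 2 = 3·2^{j+1} − 2.
So the formula holds for j+1, and by induction |S_n| = 3·2^n − 2 for all n ≥ 0.

|S_n| = 3·2^n − 2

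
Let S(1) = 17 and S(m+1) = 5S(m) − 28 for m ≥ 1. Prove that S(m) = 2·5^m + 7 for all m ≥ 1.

Base case: S(1) = 17, and 2·5^1 + 7 = 10 + 7 = 17.
Assume S(k) = 2·5^k + 7 for some k ≥ 1.
Then S(k+1) = 5S(k) − 28 = 5·(2·5^k + 7) − 28 = 10·5^k + 35 − 28 = 2·5^{k+1} + 7.
This completes the inductive step, so S(m) = 2·5^m + 7 for all m ≥ 1.

S(m) = 2·5^m + 7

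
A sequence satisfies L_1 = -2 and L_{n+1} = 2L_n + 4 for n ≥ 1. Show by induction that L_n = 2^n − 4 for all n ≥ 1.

Base case: L_1 = -2, and 2^1 − 4 = 2 − 4 = -2.
Assume L_m = 2^m − 4 for some m ≥ 1.
Then L_{m+1} = 2L_m + 4 = 2·(2^m − 4) + 4 = 2^{m+1} − 8 + 4 = 2^{m+1} − 4.
Hence L_n = 2^n − 4 for every n ≥ 1, by induction.

L_n = 2^n − 4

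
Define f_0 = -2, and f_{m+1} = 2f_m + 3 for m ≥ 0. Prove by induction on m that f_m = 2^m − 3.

Base case: f_0 = -2, and 2^0 − 3 = 1 − 3 = -2.
Assume f_j = 2^j − 3 for some j ≥ 0.
Then f_{j+1} = 2f_j + 3 = 2·(2^j − 3) + 3 = 2^{j+1} − 6 + 3 = 2^{j+1} − 3.
This completes the inductive step, so f_m = 2^m − 3 for all m ≥ 0.

f_m = 2^m − 3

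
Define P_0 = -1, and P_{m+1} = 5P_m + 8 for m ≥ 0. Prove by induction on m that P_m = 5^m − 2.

Base case: P_0 = -1, and 5^0 − 2 = 1 − 2 = -1.
Assume P_j = 5^j − 2 for some j ≥ 0.
Then P_{j+1} = 5P_j + 8 = 5·(5^j − 2) + 8 = 5^{j+1} − 10 + 8 = 5^{j+1} − 2.
By induction, P_m = 5^m − 2 for all m ≥ 0.

P_m = 5^m − 2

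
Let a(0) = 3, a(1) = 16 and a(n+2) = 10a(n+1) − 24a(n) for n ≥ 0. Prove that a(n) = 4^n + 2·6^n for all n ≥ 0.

Base cases: a(0) = 3 and 4^0 + 2·6^0 = 3; a(1) = 16 and 4^1 + 2·6^1 = 16.
Assume a(j) = 4^j + 2·6^j for all 0 ≤ j ≤ m, where m ≥ 1.
Then a(m+1) = 10a(m) − 24a(m−1) = 10·(4^m + 2·6^m) − 24·(4^{m−1} + 2·6^{m−1}) = (10·4 − 24)4^{m−1} + 2·(10·6 − 24)6^{m−1} = 16·4^{m−1} + 72·6^{m−1} = 4^{m+1} + 2·6^{m+1}.
By strong induction, a(n) = 4^n + 2·6^n for all n ≥ 0.

a(n) = 4^n + 2·6^n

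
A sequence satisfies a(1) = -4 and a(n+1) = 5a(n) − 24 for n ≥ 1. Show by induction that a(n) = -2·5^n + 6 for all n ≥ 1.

Base case: a(1) = -4, and -2·5^1 + 6 = -10 + 6 = -4.
Assume a(m) = -2·5^m + 6 for some m ≥ 1.
Then a(m+1) = 5a(m) − 24 = 5·(-2·5^m + 6) − 24 = -10·5^m + 30 − 24 = -2·5^{m+1} + 6.
So the formula holds for m+1, and by induction a(n) = -2·5^n + 6 for all n ≥ 1.

a(n) = -2·5^n + 6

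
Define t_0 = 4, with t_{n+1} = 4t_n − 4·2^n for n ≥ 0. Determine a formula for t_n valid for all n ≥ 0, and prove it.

Claim: t_n = 2·4^n + 2·2^n.

Base case: t_0 = 4, and 2·4^0 + 2·2^0 = 2 + 2 = 4.
Assume t_k = 2·4^k + 2·2^k for some k ≥ 0.
Then t_{k+1} = 4t_k − 4·2^k = 4·(2·4^k + 2·2^k) − 4·2^k = 2·4^{k+1} + 8·2^k − 4·2^k = 2·4^{k+1} + 4·2^k = 2·4^{k+1} + 2·2^{k+1}.
Hence t_n = 2·4^n + 2·2^n for every n ≥ 0, by induction.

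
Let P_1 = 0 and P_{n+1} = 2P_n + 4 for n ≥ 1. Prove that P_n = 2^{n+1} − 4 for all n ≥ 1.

Base case: P_1 = 0, and 2^{1+1} − 4 = 4 − 4 = 0.
Assume P_r = 2^{r+1} − 4 for some r ≥ 1.
Then P_{r+1} = 2P_r + 4 = 2·(2^{r+1} − 4) + 4 = 2^{r+2} − 8 + 4 = 2^{r+2} − 4.
Hence P_n = 2^{n+1} − 4 for every n ≥ 1, by induction.

P_n = 2^{n+1} − 4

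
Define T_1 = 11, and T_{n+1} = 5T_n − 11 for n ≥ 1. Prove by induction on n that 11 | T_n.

Base case: T_1 = 11 = 11·1, so 11 | T_1.
Assume 11 | T_k, so T_k = 11t for some integer t.
Then T_{k+1} = 5T_k − 11 = 5·(11t) − 11 = 11(5t − 1), so 11 | T_{k+1}.
By induction, 11 | T_n for all n ≥ 1.

11 | T_n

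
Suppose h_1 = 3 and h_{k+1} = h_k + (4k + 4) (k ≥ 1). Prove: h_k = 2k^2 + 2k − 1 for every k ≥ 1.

Base case: h_1 = 3, and 2·1^2 + 2·1 − 1 = 3.
Assume h_j = 2j^2 + 2j − 1.
Then h_{j+1} = h_j + (4j + 4) = (2j^2 + 2j − 1) + (4j + 4) = 2j^2 + 6j + 3,
and 2·(j+1)^2 + 2·(j+1) − 1 = 2j^2 + 6j + 3.
Hence h_k = 2k^2 + 2k − 1 for every k ≥ 1, by induction.

h_k = 2k^2 + 2k − 1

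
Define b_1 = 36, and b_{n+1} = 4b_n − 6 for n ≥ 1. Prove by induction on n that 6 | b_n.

Base case: b_1 = 36 = 6·6, so 6 | b_1.
Assume 6 | b_m, so b_m = 6t for some integer t.
Then b_{m+1} = 4b_m − 6 = 4·(6t) − 6 = 6(4t − 1), so 6 | b_{m+1}.
So the property holds for m+1, and by induction 6 | b_n for all n ≥ 1.

6 | b_n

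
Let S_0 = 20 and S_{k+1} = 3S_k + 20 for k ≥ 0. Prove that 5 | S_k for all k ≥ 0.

Base case: S_0 = 20 = 5·4, so 5 | S_0.
Assume 5 | S_m, so S_m = 5t for some integer t.
Then S_{m+1} = 3S_m + 20 = 3·(5t) + 20 = 5(3t + 4), so 5 | S_{m+1}.
So the property holds for m+1, and by induction 5 | S_k for all k ≥ 0.

5 | S_k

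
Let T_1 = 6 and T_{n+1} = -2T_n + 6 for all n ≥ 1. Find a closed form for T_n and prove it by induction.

Claim: T_n = -2·(-2)^n + 2.

Base case: T_1 = 6, and -2·(-2)^1 + 2 = 4 + 2 = 6.
Assume T_r = -2·(-2)^r + 2 for some r ≥ 1.
Then T_{r+1} = -2T_r + 6 = -2·(-2·(-2)^r + 2) + 6 = 4·(-2)^r − 4 + 6 = -2·(-2)^{r+1} + 2.
This completes the inductive step, so T_n = -2·(-2)^n + 2 for all n ≥ 1.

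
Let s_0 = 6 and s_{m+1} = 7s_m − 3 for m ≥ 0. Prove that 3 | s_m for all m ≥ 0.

Base case: s_0 = 6 = 3·2, so 3 | s_0.
Assume 3 | s_r, so s_r = 3t for some integer t.
Then s_{r+1} = 7s_r − 3 = 7·(3t) − 3 = 3(7t − 1), so 3 | s_{r+1}.
By induction, 3 | s_m for all m ≥ 0.

3 | s_m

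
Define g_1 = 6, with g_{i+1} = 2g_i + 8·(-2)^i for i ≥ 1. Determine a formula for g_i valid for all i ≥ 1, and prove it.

Claim: g_i = 2^i − 2·(-2)^i.

Base case: g_1 = 6, and 2^1 − 2·(-2)^1 = 2 + 4 = 6.
Assume g_m = 2^m − 2·(-2)^m for some m ≥ 1.
Then g_{m+1} = 2g_m + 8·(-2)^m = 2·(2^m − 2·(-2)^m) + 8·(-2)^m = 2^{m+1} − 4·(-2)^m + 8·(-2)^m = 2^{m+1} + 4·(-2)^m = 2^{m+1} − 2·(-2)^{m+1}.
This completes the inductive step, so g_i = 2^i − 2·(-2)^i for all i ≥ 1.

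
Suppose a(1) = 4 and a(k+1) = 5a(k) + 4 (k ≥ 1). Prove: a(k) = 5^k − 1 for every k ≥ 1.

Base case: a(1) = 4, and 5^1 − 1 = 5 − 1 = 4.
Assume a(m) = 5^m − 1 for some m ≥ 1.
Then a(m+1) = 5a(m) + 4 = 5·(5^m − 1) + 4 = 5^{m+1} − 5 + 4 = 5^{m+1} − 1.
By induction, a(k) = 5^k − 1 for all k ≥ 1.

a(k) = 5^k − 1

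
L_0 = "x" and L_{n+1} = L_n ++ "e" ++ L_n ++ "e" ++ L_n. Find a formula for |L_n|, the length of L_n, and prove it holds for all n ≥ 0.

Claim: |L_n| = 2·3^n − 1.

Base case: |L_0| = 1, and 2·3^0 − 1 = 1.
Assume |L_m| = 2·3^m − 1.
Then |L_{m+1}| = 3|L_m| + 2 = 3(2·3^m − 1) + 2 = 2·3^{m+1} − 3 + 2 = 2·3^{m+1} − 1.
Hence |L_n| = 2·3^n − 1 for every n ≥ 0, by induction.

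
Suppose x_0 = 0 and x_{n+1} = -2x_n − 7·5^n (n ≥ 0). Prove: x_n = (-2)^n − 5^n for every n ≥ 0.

Base case: x_0 = 0, and (-2)^0 − 5^0 = 1 − 1 = 0.
Assume x_k = (-2)^k − 5^k for some k ≥ 0.
Then x_{k+1} = -2x_k − 7·5^k = -2·((-2)^k − 5^k) − 7·5^k = (-2)^{k+1} + 2·5^k − 7·5^k = (-2)^{k+1} − 5·5^k = (-2)^{k+1} − 5^{k+1}.
By induction, x_n = (-2)^n − 5^n for all n ≥ 0.

x_n = (-2)^n − 5^n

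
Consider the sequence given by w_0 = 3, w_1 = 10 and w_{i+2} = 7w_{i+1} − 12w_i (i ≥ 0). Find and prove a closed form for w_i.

Claim: w_i = 2·3^i + 4^i.

Base cases: w_0 = 3 and 2·3^0 + 4^0 = 3; w_1 = 10 and 2·3^1 + 4^1 = 10.
Assume w_j = 2·3^j + 4^j for all 0 ≤ j ≤ m, where m ≥ 1.
Then w_{m+1} = 7w_m − 12w_{m−1} = 7·(2·3^m + 4^m) − 12·(2·3^{m−1} + 4^{m−1}) = 2·(7·3 − 12)3^{m−1} + (7·4 − 12)4^{m−1} = 18·3^{m−1} + 16·4^{m−1} = 2·3^{m+1} + 4^{m+1}.
This completes the inductive step, so w_i = 2·3^i + 4^i for all i ≥ 0.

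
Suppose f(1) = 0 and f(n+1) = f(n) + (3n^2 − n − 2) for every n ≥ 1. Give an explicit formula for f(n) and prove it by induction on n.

Claim: f(n) = n^3 − 2n^2 − n + 2.

Base case: f(1) = 0, and 1^3 − 2·1^2 − 1 + 2 = 0.
Assume f(m) = m^3 − 2m^2 − m + 2.
Then f(m+1) = f(m) + (3m^2 − m − 2) = (m^3 − 2m^2 − m + 2) + (3m^2 − m − 2) = m^3 + m^2 − 2m,
and (m+1)^3 − 2·(m+1)^2 − (m+1) + 2 = m^3 + m^2 − 2m.
This completes the inductive step, so f(n) = n^3 − 2n^2 − n + 2 for all n ≥ 1.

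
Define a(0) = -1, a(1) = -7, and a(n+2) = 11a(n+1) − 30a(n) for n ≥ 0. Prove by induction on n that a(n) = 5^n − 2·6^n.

Base cases: a(0) = -1 and 5^0 − 2·6^0 = -1; a(1) = -7 and 5^1 − 2·6^1 = -7.
Assume a(i) = 5^i − 2·6^i for all 0 ≤ i ≤ j, where j ≥ 1.
Then a(j+1) = 11a(j) − 30a(j−1) = 11·(5^j − 2·6^j) − 30·(5^{j−1} − 2·6^{j−1}) = (11·5 − 30)5^{j−1} − 2·(11·6 − 30)6^{j−1} = 25·5^{j−1} − 72·6^{j−1} = 5^{j+1} − 2·6^{j+1}.
By strong induction, a(n) = 5^n − 2·6^n for all n ≥ 0.

a(n) = 5^n − 2·6^n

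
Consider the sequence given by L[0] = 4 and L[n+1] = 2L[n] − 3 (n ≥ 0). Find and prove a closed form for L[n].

Claim: L[n] = 2^n + 3.

Base case: L[0] = 4, and 2^0 + 3 = 1 + 3 = 4.
Assume L[r] = 2^r + 3 for some r ≥ 0.
Then L[r+1] = 2L[r] − 3 = 2·(2^r + 3) − 3 = 2^{r+1} + 6 − 3 = 2^{r+1} + 3.
Hence L[n] = 2^n + 3 for every n ≥ 0, by induction.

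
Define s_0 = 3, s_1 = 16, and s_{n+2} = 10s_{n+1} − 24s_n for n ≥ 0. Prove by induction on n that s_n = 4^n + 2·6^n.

Base cases: s_0 = 3 and 4^0 + 2·6^0 = 3; s_1 = 16 and 4^1 + 2·6^1 = 16.
Assume s_i = 4^i + 2·6^i for all 0 ≤ i ≤ j, where j ≥ 1.
Then s_{j+1} = 10s_j − 24s_{j−1} = 10·(4^j + 2·6^j) − 24·(4^{j−1} + 2·6^{j−1}) = (10·4 − 24)4^{j−1} + 2·(10·6 − 24)6^{j−1} = 16·4^{j−1} + 72·6^{j−1} = 4^{j+1} + 2·6^{j+1}.
Hence s_n = 4^n + 2·6^n for every n ≥ 0, by strong induction.

s_n = 4^n + 2·6^n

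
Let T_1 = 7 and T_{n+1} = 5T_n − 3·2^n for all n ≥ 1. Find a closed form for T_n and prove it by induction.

Claim: T_n = 5^n + 2^n.

Base case: T_1 = 7, and 5^1 + 2^1 = 5 + 2 = 7.
Assume T_m = 5^m + 2^m for some m ≥ 1.
Then T_{m+1} = 5T_m − 3·2^m = 5·(5^m + 2^m) − 3·2^m = 5^{m+1} + 5·2^m − 3·2^m = 5^{m+1} + 2·2^m = 5^{m+1} + 2^{m+1}.
Hence T_n = 5^n + 2^n for every n ≥ 1, by induction.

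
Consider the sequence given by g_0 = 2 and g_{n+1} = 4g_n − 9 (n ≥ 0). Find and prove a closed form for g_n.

Claim: g_n = -4^n + 3.

Base case: g_0 = 2, and -4^0 + 3 = -1 + 3 = 2.
Assume g_m = -4^m + 3 for some m ≥ 0.
Then g_{m+1} = 4g_m − 9 = 4·(-4^m + 3) − 9 = -4^{m+1} + 12 − 9 = -4^{m+1} + 3.
Hence g_n = -4^n + 3 for every n ≥ 0, by induction.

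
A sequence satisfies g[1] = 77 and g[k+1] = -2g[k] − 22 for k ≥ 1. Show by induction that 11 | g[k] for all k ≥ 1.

Base case: g[1] = 77 = 11·7, so 11 | g[1].
Assume 11 | g[m], so g[m] = 11t for some integer t.
Then g[m+1] = -2g[m] − 22 = -2·(11t) − 22 = 11(-2t − 2), so 11 | g[m+1].
So the property holds for m+1, and by induction 11 | g[k] for all k ≥ 1.

11 | g[k]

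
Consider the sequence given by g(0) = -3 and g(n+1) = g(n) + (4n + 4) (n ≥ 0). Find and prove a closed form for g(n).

Claim: g(n) = 2n^2 + 2n − 3.

Base case: g(0) = -3, and 2·0^2 + 2·0 − 3 = -3.
Assume g(j) = 2j^2 + 2j − 3.
Then g(j+1) = g(j) + (4j + 4) = (2j^2 + 2j − 3) + (4j + 4) = 2j^2 + 6j + 1,
and 2·(j+1)^2 + 2·(j+1) − 3 = 2j^2 + 6j + 1.
By induction, g(n) = 2n^2 + 2n − 3 for all n ≥ 0.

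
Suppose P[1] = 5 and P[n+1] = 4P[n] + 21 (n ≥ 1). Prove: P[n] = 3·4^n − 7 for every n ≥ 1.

Base case: P[1] = 5, and 3·4^1 − 7 = 12 − 7 = 5.
Assume P[k] = 3·4^k − 7 for some k ≥ 1.
Then P[k+1] = 4P[k] + 21 = 4·(3·4^k − 7) + 21 = 12·4^k − 28 + 21 = 3·4^{k+1} − 7.
By induction, P[n] = 3·4^n − 7 for all n ≥ 1.

P[n] = 3·4^n − 7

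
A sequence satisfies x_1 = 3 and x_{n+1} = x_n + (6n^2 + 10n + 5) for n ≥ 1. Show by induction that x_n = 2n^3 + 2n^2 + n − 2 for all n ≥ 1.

Base case: x_1 = 3, and 2·1^3 + 2·1^2 + 1 − 2 = 3.
Assume x_j = 2j^3 + 2j^2 + j − 2.
Then x_{j+1} = x_j + (6j^2 + 10j + 5) = (2j^3 + 2j^2 + j − 2) + (6j^2 + 10j + 5) = 2j^3 + 8j^2 + 11j + 3,
and 2·(j+1)^3 + 2·(j+1)^2 + (j+1) − 2 = 2j^3 + 8j^2 + 11j + 3.
This completes the inductive step, so x_n = 2n^3 + 2n^2 + n − 2 for all n ≥ 1.

x_n = 2n^3 + 2n^2 + n − 2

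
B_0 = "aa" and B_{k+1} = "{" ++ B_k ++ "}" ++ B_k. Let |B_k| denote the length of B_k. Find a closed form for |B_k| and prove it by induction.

Claim: |B_k| = 2^{k+2} − 2.

Base case: |B_0| = 2, and 2^{0+2} − 2 = 2.
Assume |B_m| = 2^{m+2} − 2.
Then |B_{m+1}| = 1 + |B_m| + 1 + |B_m| = 2|B_m| + 2 = 2(2^{m+2} − 2) + 2 = 2^{m+3} − 4 + 2 = 2^{m+3} − 2.
This completes the inductive step, so |B_k| = 2^{k+2} − 2 for all k ≥ 0.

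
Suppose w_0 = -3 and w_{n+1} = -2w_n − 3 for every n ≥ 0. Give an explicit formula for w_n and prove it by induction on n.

Claim: w_n = -2·(-2)^n − 1.

Base case: w_0 = -3, and -2·(-2)^0 − 1 = -2 − 1 = -3.
Assume w_r = -2·(-2)^r − 1 for some r ≥ 0.
Then w_{r+1} = -2w_r − 3 = -2·(-2·(-2)^r − 1) − 3 = 4·(-2)^r + 2 − 3 = -2·(-2)^{r+1} − 1.
So the formula holds for r+1, and by induction w_n = -2·(-2)^n − 1 for all n ≥ 0.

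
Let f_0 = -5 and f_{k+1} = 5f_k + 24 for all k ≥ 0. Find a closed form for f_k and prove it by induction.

Claim: f_k = 5^k − 6.

Base case: f_0 = -5, and 5^0 − 6 = 1 − 6 = -5.
Assume f_r = 5^r − 6 for some r ≥ 0.
Then f_{r+1} = 5f_r + 24 = 5·(5^r − 6) + 24 = 5^{r+1} − 30 + 24 = 5^{r+1} − 6.
This completes the inductive step, so f_k = 5^k − 6 for all k ≥ 0.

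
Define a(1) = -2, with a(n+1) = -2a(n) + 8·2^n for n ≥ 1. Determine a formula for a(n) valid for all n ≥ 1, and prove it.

Claim: a(n) = 3·(-2)^n + 2·2^n.

Base case: a(1) = -2, and 3·(-2)^1 + 2·2^1 = -6 + 4 = -2.
Assume a(m) = 3·(-2)^m + 2·2^m for some m ≥ 1.
Then a(m+1) = -2a(m) + 8·2^m = -2·(3·(-2)^m + 2·2^m) + 8·2^m = 3·(-2)^{m+1} − 4·2^m + 8·2^m = 3·(-2)^{m+1} + 4·2^m = 3·(-2)^{m+1} + 2·2^{m+1}.
This completes the inductive step, so a(n) = 3·(-2)^n + 2·2^n for all n ≥ 1.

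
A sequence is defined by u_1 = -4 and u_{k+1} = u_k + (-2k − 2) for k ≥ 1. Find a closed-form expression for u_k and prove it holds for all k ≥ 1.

Claim: u_k = -k^2 − k − 2.

Base case: u_1 = -4, and -1^2 − 1 − 2 = -4.
Assume u_m = -m^2 − m − 2.
Then u_{m+1} = u_m + (-2m − 2) = (-m^2 − m − 2) + (-2m − 2) = -m^2 − 3m − 4,
and -(m+1)^2 − (m+1) − 2 = -m^2 − 3m − 4.
Hence u_k = -k^2 − k − 2 for every k ≥ 1, by induction.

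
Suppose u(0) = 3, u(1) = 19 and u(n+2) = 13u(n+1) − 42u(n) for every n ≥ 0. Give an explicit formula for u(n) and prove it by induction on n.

Claim: u(n) = 7^n + 2·6^n.

Base cases: u(0) = 3 and 7^0 + 2·6^0 = 3; u(1) = 19 and 7^1 + 2·6^1 = 19.
Assume u(j) = 7^j + 2·6^j for all 0 ≤ j ≤ r, where r ≥ 1.
Then u(r+1) = 13u(r) − 42u(r−1) = 13·(7^r + 2·6^r) − 42·(7^{r−1} + 2·6^{r−1}) = (13·7 − 42)7^{r−1} + 2·(13·6 − 42)6^{r−1} = 49·7^{r−1} + 72·6^{r−1} = 7^{r+1} + 2·6^{r+1}.
So the formula holds for r+1, and by strong induction u(n) = 7^n + 2·6^n for all n ≥ 0.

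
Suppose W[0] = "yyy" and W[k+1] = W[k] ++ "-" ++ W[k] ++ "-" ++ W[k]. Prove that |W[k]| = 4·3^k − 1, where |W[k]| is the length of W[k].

Base case: |W[0]| = 3, and 4·3^0 − 1 = 3.
Assume |W[r]| = 4·3^r − 1.
Then |W[r+1]| = 3|W[r]| + 2 = 3(4·3^r − 1) + 2 = 4·3^{r+1} − 3 + 2 = 4·3^{r+1} − 1.
Hence |W[k]| = 4·3^k − 1 for every k ≥ 0, by induction.

|W[k]| = 4·3^k − 1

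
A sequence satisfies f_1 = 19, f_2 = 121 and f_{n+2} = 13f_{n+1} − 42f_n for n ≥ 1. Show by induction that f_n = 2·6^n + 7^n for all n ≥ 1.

Base cases: f_1 = 19 and 2·6^1 + 7^1 = 19; f_2 = 121 and 2·6^2 + 7^2 = 121.
Assume f_j = 2·6^j + 7^j for all 1 ≤ j ≤ k, where k ≥ 2.
Then f_{k+1} = 13f_k − 42f_{k−1} = 13·(2·6^k + 7^k) − 42·(2·6^{k−1} + 7^{k−1}) = 2·(13·6 − 42)6^{k−1} + (13·7 − 42)7^{k−1} = 72·6^{k−1} + 49·7^{k−1} = 2·6^{k+1} + 7^{k+1}.
So the formula holds for k+1, and by strong induction f_n = 2·6^n + 7^n for all n ≥ 1.

f_n = 2·6^n + 7^n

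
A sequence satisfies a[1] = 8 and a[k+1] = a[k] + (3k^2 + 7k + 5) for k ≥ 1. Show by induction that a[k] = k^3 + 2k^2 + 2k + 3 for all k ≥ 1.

Base case: a[1] = 8, and 1^3 + 2·1^2 + 2·1 + 3 = 8.
Assume a[r] = r^3 + 2r^2 + 2r + 3.
Then a[r+1] = a[r] + (3r^2 + 7r + 5) = (r^3 + 2r^2 + 2r + 3) + (3r^2 + 7r + 5) = r^3 + 5r^2 + 9r + 8,
and (r+1)^3 + 2·(r+1)^2 + 2·(r+1) + 3 = r^3 + 5r^2 + 9r + 8.
By induction, a[k] = k^3 + 2k^2 + 2k + 3 for all k ≥ 1.

a[k] = k^3 + 2k^2 + 2k + 3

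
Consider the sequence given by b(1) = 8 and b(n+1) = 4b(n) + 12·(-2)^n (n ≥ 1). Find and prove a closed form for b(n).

Claim: b(n) = 4^n − 2·(-2)^n.

Base case: b(1) = 8, and 4^1 − 2·(-2)^1 = 4 + 4 = 8.
Assume b(r) = 4^r − 2·(-2)^r for some r ≥ 1.
Then b(r+1) = 4b(r) + 12·(-2)^r = 4·(4^r − 2·(-2)^r) + 12·(-2)^r = 4^{r+1} − 8·(-2)^r + 12·(-2)^r = 4^{r+1} + 4·(-2)^r = 4^{r+1} − 2·(-2)^{r+1}.
By induction, b(n) = 4^n − 2·(-2)^n for all n ≥ 1.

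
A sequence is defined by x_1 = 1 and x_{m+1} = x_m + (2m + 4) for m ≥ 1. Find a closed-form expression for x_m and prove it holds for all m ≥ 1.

Claim: x_m = m^2 + 3m − 3.

Base case: x_1 = 1, and 1^2 + 3·1 − 3 = 1.
Assume x_r = r^2 + 3r − 3.
Then x_{r+1} = x_r + (2r + 4) = (r^2 + 3r − 3) + (2r + 4) = r^2 + 5r + 1,
and (r+1)^2 + 3·(r+1) − 3 = r^2 + 5r + 1.
By induction, x_m = m^2 + 3m − 3 for all m ≥ 1.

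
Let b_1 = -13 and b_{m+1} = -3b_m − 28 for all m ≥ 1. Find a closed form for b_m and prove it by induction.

Claim: b_m = 2·(-3)^m − 7.

Base case: b_1 = -13, and 2·(-3)^1 − 7 = -6 − 7 = -13.
Assume b_k = 2·(-3)^k − 7 for some k ≥ 1.
Then b_{k+1} = -3b_k − 28 = -3·(2·(-3)^k − 7) − 28 = -6·(-3)^k + 21 − 28 = 2·(-3)^{k+1} − 7.
So the formula holds for k+1, and by induction b_m = 2·(-3)^m − 7 for all m ≥ 1.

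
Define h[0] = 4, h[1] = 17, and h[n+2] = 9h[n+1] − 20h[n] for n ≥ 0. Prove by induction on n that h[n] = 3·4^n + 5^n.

Base cases: h[0] = 4 and 3·4^0 + 5^0 = 4; h[1] = 17 and 3·4^1 + 5^1 = 17.
Assume h[j] = 3·4^j + 5^j for all 0 ≤ j ≤ r, where r ≥ 1.
Then h[r+1] = 9h[r] − 20h[r−1] = 9·(3·4^r + 5^r) − 20·(3·4^{r−1} + 5^{r−1}) = 3·(9·4 − 20)4^{r−1} + (9·5 − 20)5^{r−1} = 48·4^{r−1} + 25·5^{r−1} = 3·4^{r+1} + 5^{r+1}.
By strong induction, h[n] = 3·4^n + 5^n for all n ≥ 0.

h[n] = 3·4^n + 5^n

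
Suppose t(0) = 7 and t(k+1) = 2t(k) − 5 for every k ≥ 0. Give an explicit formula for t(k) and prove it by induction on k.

Claim: t(k) = 2^{k+1} + 5.

Base case: t(0) = 7, and 2^{0+1} + 5 = 2 + 5 = 7.
Assume t(r) = 2^{r+1} + 5 for some r ≥ 0.
Then t(r+1) = 2t(r) − 5 = 2·(2^{r+1} + 5) − 5 = 2^{r+2} + 10 − 5 = 2^{r+2} + 5.
This completes the inductive step, so t(k) = 2^{k+1} + 5 for all k ≥ 0.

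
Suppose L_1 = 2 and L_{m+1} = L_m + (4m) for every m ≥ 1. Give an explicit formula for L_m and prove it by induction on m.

Claim: L_m = 2m^2 − 2m + 2.

Base case: L_1 = 2, and 2·1^2 − 2·1 + 2 = 2.
Assume L_k = 2k^2 − 2k + 2.
Then L_{k+1} = L_k + (4k) = (2k^2 − 2k + 2) + (4k) = 2k^2 + 2k + 2,
and 2·(k+1)^2 − 2·(k+1) + 2 = 2k^2 + 2k + 2.
Hence L_m = 2m^2 − 2m + 2 for every m ≥ 1, by induction.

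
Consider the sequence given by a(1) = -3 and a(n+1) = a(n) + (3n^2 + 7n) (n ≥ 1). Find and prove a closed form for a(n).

Claim: a(n) = n^3 + 2n^2 − 3n − 3.

Base case: a(1) = -3, and 1^3 + 2·1^2 − 3·1 − 3 = -3.
Assume a(j) = j^3 + 2j^2 − 3j − 3.
Then a(j+1) = a(j) + (3j^2 + 7j) = (j^3 + 2j^2 − 3j − 3) + (3j^2 + 7j) = j^3 + 5j^2 + 4j − 3,
and (j+1)^3 + 2·(j+1)^2 − 3·(j+1) − 3 = j^3 + 5j^2 + 4j − 3.
This completes the inductive step, so a(n) = n^3 + 2n^2 − 3n − 3 for all n ≥ 1.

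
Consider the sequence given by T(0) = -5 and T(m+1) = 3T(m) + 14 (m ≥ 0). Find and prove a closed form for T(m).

Claim: T(m) = 2·3^m − 7.

Base case: T(0) = -5, and 2·3^0 − 7 = 2 − 7 = -5.
Assume T(j) = 2·3^j − 7 for some j ≥ 0.
Then T(j+1) = 3T(j) + 14 = 3·(2·3^j − 7) + 14 = 6·3^j − 21 + 14 = 2·3^{j+1} − 7.
By induction, T(m) = 2·3^m − 7 for all m ≥ 0.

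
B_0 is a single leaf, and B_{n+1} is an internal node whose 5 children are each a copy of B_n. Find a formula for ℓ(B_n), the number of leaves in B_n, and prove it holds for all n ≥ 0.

Claim: ℓ(B_n) = 5^n.

Base case: ℓ(B_0) = 1, and 5^0 = 1.
Assume ℓ(B_j) = 5^j.
Then ℓ(B_{j+1}) = 5·ℓ(B_j) = 5·5^j = 5^{j+1}.
This completes the inductive step, so ℓ(B_n) = 5^n for all n ≥ 0.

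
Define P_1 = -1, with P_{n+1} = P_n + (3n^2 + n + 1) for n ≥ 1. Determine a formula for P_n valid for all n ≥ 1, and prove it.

Claim: P_n = n^3 − n^2 + n − 2.

Base case: P_1 = -1, and 1^3 − 1^2 + 1 − 2 = -1.
Assume P_m = m^3 − m^2 + m − 2.
Then P_{m+1} = P_m + (3m^2 + m + 1) = (m^3 − m^2 + m − 2) + (3m^2 + m + 1) = m^3 + 2m^2 + 2m − 1,
and (m+1)^3 − (m+1)^2 + (m+1) − 2 = m^3 + 2m^2 + 2m − 1.
By induction, P_n = n^3 − n^2 + n − 2 for all n ≥ 1.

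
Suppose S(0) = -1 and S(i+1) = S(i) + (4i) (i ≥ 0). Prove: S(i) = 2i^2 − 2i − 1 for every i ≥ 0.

Base case: S(0) = -1, and 2·0^2 − 2·0 − 1 = -1.
Assume S(r) = 2r^2 − 2r − 1.
Then S(r+1) = S(r) + (4r) = (2r^2 − 2r − 1) + (4r) = 2r^2 + 2r − 1,
and 2·(r+1)^2 − 2·(r+1) − 1 = 2r^2 + 2r − 1.
By induction, S(i) = 2i^2 − 2i − 1 for all i ≥ 0.

S(i) = 2i^2 − 2i − 1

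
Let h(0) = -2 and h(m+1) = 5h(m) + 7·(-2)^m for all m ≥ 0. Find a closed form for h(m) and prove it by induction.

Claim: h(m) = -5^m − (-2)^m.

Base case: h(0) = -2, and -5^0 − (-2)^0 = -1 − 1 = -2.
Assume h(j) = -5^j − (-2)^j for some j ≥ 0.
Then h(j+1) = 5h(j) + 7·(-2)^j = 5·(-5^j − (-2)^j) + 7·(-2)^j = -5^{j+1} − 5·(-2)^j + 7·(-2)^j = -5^{j+1} + 2·(-2)^j = -5^{j+1} − (-2)^{j+1}.
By induction, h(m) = -5^m − (-2)^m for all m ≥ 0.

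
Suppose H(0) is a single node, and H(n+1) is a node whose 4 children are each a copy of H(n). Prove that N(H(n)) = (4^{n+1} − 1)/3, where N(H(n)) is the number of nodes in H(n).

Base case: N(H(0)) = 1, and (4^{0+1} − 1)/3 = 1.
Assume N(H(m)) = (4^{m+1} − 1)/3.
Then N(H(m+1)) = 1 + 4N(H(m)) = 1 + 4·(4^{m+1} − 1)/3 = 1 + (4^{m+2} − 4)/3 = (3 + 4^{m+2} − 4)/3 = (4^{m+2} − 1)/3.
So the formula holds for m+1, and by induction N(H(n)) = (4^{n+1} − 1)/3 for all n ≥ 0.

N(H(n)) = (4^{n+1} − 1)/3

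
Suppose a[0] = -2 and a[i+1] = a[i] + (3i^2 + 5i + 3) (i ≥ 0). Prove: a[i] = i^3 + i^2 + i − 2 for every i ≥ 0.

Base case: a[0] = -2, and 0^3 + 0^2 + 0 − 2 = -2.
Assume a[j] = j^3 + j^2 + j − 2.
Then a[j+1] = a[j] + (3j^2 + 5j + 3) = (j^3 + j^2 + j − 2) + (3j^2 + 5j + 3) = j^3 + 4j^2 + 6j + 1,
and (j+1)^3 + (j+1)^2 + (j+1) − 2 = j^3 + 4j^2 + 6j + 1.
By induction, a[i] = i^3 + i^2 + i − 2 for all i ≥ 0.

a[i] = i^3 + i^2 + i − 2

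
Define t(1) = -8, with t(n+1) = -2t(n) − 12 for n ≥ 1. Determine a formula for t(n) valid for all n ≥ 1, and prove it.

Claim: t(n) = 2·(-2)^n − 4.

Base case: t(1) = -8, and 2·(-2)^1 − 4 = -4 − 4 = -8.
Assume t(r) = 2·(-2)^r − 4 for some r ≥ 1.
Then t(r+1) = -2t(r) − 12 = -2·(2·(-2)^r − 4) − 12 = -4·(-2)^r + 8 − 12 = 2·(-2)^{r+1} − 4.
This completes the inductive step, so t(n) = 2·(-2)^n − 4 for all n ≥ 1.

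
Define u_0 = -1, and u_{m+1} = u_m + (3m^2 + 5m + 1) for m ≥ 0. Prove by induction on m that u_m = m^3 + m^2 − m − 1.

Base case: u_0 = -1, and 0^3 + 0^2 − 0 − 1 = -1.
Assume u_r = r^3 + r^2 − r − 1.
Then u_{r+1} = u_r + (3r^2 + 5r + 1) = (r^3 + r^2 − r − 1) + (3r^2 + 5r + 1) = r^3 + 4r^2 + 4r,
and (r+1)^3 + (r+1)^2 − (r+1) − 1 = r^3 + 4r^2 + 4r.
By induction, u_m = m^3 + m^2 − m − 1 for all m ≥ 0.

u_m = m^3 + m^2 − m − 1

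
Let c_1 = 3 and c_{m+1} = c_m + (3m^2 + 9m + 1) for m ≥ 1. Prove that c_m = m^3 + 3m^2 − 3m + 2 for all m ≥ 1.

Base case: c_1 = 3, and 1^3 + 3·1^2 − 3·1 + 2 = 3.
Assume c_r = r^3 + 3r^2 − 3r + 2.
Then c_{r+1} = c_r + (3r^2 + 9r + 1) = (r^3 + 3r^2 − 3r + 2) + (3r^2 + 9r + 1) = r^3 + 6r^2 + 6r + 3,
and (r+1)^3 + 3·(r+1)^2 − 3·(r+1) + 2 = r^3 + 6r^2 + 6r + 3.
By induction, c_m = m^3 + 3m^2 − 3m + 2 for all m ≥ 1.

c_m = m^3 + 3m^2 − 3m + 2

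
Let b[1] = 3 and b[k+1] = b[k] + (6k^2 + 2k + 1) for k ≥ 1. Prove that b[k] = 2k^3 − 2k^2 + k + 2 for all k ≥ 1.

Base case: b[1] = 3, and 2·1^3 − 2·1^2 + 1 + 2 = 3.
Assume b[m] = 2m^3 − 2m^2 + m + 2.
Then b[m+1] = b[m] + (6m^2 + 2m + 1) = (2m^3 − 2m^2 + m + 2) + (6m^2 + 2m + 1) = 2m^3 + 4m^2 + 3m + 3,
and 2·(m+1)^3 − 2·(m+1)^2 + (m+1) + 2 = 2m^3 + 4m^2 + 3m + 3.
This completes the inductive step, so b[k] = 2k^3 − 2k^2 + k + 2 for all k ≥ 1.

b[k] = 2k^3 − 2k^2 + k + 2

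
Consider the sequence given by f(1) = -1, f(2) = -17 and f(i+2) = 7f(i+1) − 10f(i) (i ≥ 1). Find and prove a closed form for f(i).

Claim: f(i) = -5^i + 2·2^i.

Base cases: f(1) = -1 and -5^1 + 2·2^1 = -1; f(2) = -17 and -5^2 + 2·2^2 = -17.
Assume f(j) = -5^j + 2·2^j for all 1 ≤ j ≤ r, where r ≥ 2.
Then f(r+1) = 7f(r) − 10f(r−1) = 7·(-5^r + 2·2^r) − 10·(-5^{r−1} + 2·2^{r−1}) = -(7·5 − 10)5^{r−1} + 2·(7·2 − 10)2^{r−1} = -25·5^{r−1} + 8·2^{r−1} = -5^{r+1} + 2·2^{r+1}.
Hence f(i) = -5^i + 2·2^i for every i ≥ 1, by strong induction.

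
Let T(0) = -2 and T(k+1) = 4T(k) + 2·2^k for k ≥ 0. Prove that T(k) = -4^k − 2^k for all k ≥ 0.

Base case: T(0) = -2, and -4^0 − 2^0 = -1 − 1 = -2.
Assume T(j) = -4^j − 2^j for some j ≥ 0.
Then T(j+1) = 4T(j) + 2·2^j = 4·(-4^j − 2^j) + 2·2^j = -4^{j+1} − 4·2^j + 2·2^j = -4^{j+1} − 2·2^j = -4^{j+1} − 2^{j+1}.
By induction, T(k) = -4^k − 2^k for all k ≥ 0.

T(k) = -4^k − 2^k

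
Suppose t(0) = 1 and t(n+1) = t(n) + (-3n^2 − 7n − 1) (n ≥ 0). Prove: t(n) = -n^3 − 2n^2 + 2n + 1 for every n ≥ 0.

Base case: t(0) = 1, and -0^3 − 2·0^2 + 2·0 + 1 = 1.
Assume t(m) = -m^3 − 2m^2 + 2m + 1.
Then t(m+1) = t(m) + (-3m^2 − 7m − 1) = (-m^3 − 2m^2 + 2m + 1) + (-3m^2 − 7m − 1) = -m^3 − 5m^2 − 5m,
and -(m+1)^3 − 2·(m+1)^2 + 2·(m+1) + 1 = -m^3 − 5m^2 − 5m.
Hence t(n) = -n^3 − 2n^2 + 2n + 1 for every n ≥ 0, by induction.

t(n) = -n^3 − 2n^2 + 2n + 1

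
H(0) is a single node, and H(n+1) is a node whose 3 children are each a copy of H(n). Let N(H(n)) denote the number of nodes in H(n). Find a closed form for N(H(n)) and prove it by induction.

Claim: N(H(n)) = (3^{n+1} − 1)/2.

Base case: N(H(0)) = 1, and (3^{0+1} − 1)/2 = 1.
Assume N(H(m)) = (3^{m+1} − 1)/2.
Then N(H(m+1)) = 1 + 3N(H(m)) = 1 + 3·(3^{m+1} − 1)/2 = 1 + (3^{m+2} − 3)/2 = (2 + 3^{m+2} − 3)/2 = (3^{m+2} − 1)/2.
Hence N(H(n)) = (3^{n+1} − 1)/2 for every n ≥ 0, by induction.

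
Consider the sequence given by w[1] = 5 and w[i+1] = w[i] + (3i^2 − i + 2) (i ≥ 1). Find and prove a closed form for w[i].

Claim: w[i] = i^3 − 2i^2 + 3i + 3.

Base case: w[1] = 5, and 1^3 − 2·1^2 + 3·1 + 3 = 5.
Assume w[j] = j^3 − 2j^2 + 3j + 3.
Then w[j+1] = w[j] + (3j^2 − j + 2) = (j^3 − 2j^2 + 3j + 3) + (3j^2 − j + 2) = j^3 + j^2 + 2j + 5,
and (j+1)^3 − 2·(j+1)^2 + 3·(j+1) + 3 = j^3 + j^2 + 2j + 5.
By induction, w[i] = i^3 − 2i^2 + 3i + 3 for all i ≥ 1.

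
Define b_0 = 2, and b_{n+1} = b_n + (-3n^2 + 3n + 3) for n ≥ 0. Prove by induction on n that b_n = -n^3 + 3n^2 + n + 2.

Base case: b_0 = 2, and -0^3 + 3·0^2 + 0 + 2 = 2.
Assume b_m = -m^3 + 3m^2 + m + 2.
Then b_{m+1} = b_m + (-3m^2 + 3m + 3) = (-m^3 + 3m^2 + m + 2) + (-3m^2 + 3m + 3) = -m^3 + 4m + 5,
and -(m+1)^3 + 3·(m+1)^2 + (m+1) + 2 = -m^3 + 4m + 5.
By induction, b_n = -n^3 + 3n^2 + n + 2 for all n ≥ 0.

b_n = -n^3 + 3n^2 + n + 2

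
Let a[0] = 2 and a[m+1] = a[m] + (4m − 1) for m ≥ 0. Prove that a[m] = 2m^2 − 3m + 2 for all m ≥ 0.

Base case: a[0] = 2, and 2·0^2 − 3·0 + 2 = 2.
Assume a[k] = 2k^2 − 3k + 2.
Then a[k+1] = a[k] + (4k − 1) = (2k^2 − 3k + 2) + (4k − 1) = 2k^2 + k + 1,
and 2·(k+1)^2 − 3·(k+1) + 2 = 2k^2 + k + 1.
This completes the inductive step, so a[m] = 2m^2 − 3m + 2 for all m ≥ 0.

a[m] = 2m^2 − 3m + 2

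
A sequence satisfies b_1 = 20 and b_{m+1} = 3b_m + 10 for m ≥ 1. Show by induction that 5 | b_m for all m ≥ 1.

Base case: b_1 = 20 = 5·4, so 5 | b_1.
Assume 5 | b_k, so b_k = 5t for some integer t.
Then b_{k+1} = 3b_k + 10 = 3·(5t) + 10 = 5(3t + 2), so 5 | b_{k+1}.
So the property holds for k+1, and by induction 5 | b_m for all m ≥ 1.

5 | b_m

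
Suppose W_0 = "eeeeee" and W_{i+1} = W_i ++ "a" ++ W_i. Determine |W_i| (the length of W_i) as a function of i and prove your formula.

Claim: |W_i| = 7·2^i − 1.

Base case: |W_0| = 6, and 7·2^0 − 1 = 6.
Assume |W_j| = 7·2^j − 1.
Then |W_{j+1}| = |W_j| + 1 + |W_j| = 2|W_j| + 1 = 2(7·2^j − 1) + 1 = 7·2^{j+1} − 2 + 1 = 7·2^{j+1} − 1.
Hence |W_i| = 7·2^i − 1 for every i ≥ 0, by induction.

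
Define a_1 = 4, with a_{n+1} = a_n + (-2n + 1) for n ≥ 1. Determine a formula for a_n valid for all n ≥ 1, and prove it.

Claim: a_n = -n^2 + 2n + 3.

Base case: a_1 = 4, and -1^2 + 2·1 + 3 = 4.
Assume a_k = -k^2 + 2k + 3.
Then a_{k+1} = a_k + (-2k + 1) = (-k^2 + 2k + 3) + (-2k + 1) = -k^2 + 4,
and -(k+1)^2 + 2·(k+1) + 3 = -k^2 + 4.
By induction, a_n = -n^2 + 2n + 3 for all n ≥ 1.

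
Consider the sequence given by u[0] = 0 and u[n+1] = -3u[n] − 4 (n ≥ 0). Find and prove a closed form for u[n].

Claim: u[n] = (-3)^n − 1.

Base case: u[0] = 0, and (-3)^0 − 1 = 1 − 1 = 0.
Assume u[m] = (-3)^m − 1 for some m ≥ 0.
Then u[m+1] = -3u[m] − 4 = -3·((-3)^m − 1) − 4 = -3·(-3)^m + 3 − 4 = (-3)^{m+1} − 1.
Hence u[n] = (-3)^n − 1 for every n ≥ 0, by induction.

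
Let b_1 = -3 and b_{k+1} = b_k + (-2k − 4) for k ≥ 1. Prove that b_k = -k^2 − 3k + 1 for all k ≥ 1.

Base case: b_1 = -3, and -1^2 − 3·1 + 1 = -3.
Assume b_m = -m^2 − 3m + 1.
Then b_{m+1} = b_m + (-2m − 4) = (-m^2 − 3m + 1) + (-2m − 4) = -m^2 − 5m − 3,
and -(m+1)^2 − 3·(m+1) + 1 = -m^2 − 5m − 3.
Hence b_k = -k^2 − 3k + 1 for every k ≥ 1, by induction.

b_k = -k^2 − 3k + 1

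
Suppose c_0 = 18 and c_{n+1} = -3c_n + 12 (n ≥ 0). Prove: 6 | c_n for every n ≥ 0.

Base case: c_0 = 18 = 6·3, so 6 | c_0.
Assume 6 | c_r, so c_r = 6t for some integer t.
Then c_{r+1} = -3c_r + 12 = -3·(6t) + 12 = 6(-3t + 2), so 6 | c_{r+1}.
Hence 6 | c_n for every n ≥ 0, by induction.

6 | c_n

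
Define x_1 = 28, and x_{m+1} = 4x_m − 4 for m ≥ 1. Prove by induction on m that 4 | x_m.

Base case: x_1 = 28 = 4·7, so 4 | x_1.
Assume 4 | x_j, so x_j = 4t for some integer t.
Then x_{j+1} = 4x_j − 4 = 4·(4t) − 4 = 4(4t − 1), so 4 | x_{j+1}.
By induction, 4 | x_m for all m ≥ 1.

4 | x_m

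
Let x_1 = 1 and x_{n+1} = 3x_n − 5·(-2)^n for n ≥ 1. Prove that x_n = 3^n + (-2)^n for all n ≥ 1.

Base case: x_1 = 1, and 3^1 + (-2)^1 = 3 − 2 = 1.
Assume x_k = 3^k + (-2)^k for some k ≥ 1.
Then x_{k+1} = 3x_k − 5·(-2)^k = 3·(3^k + (-2)^k) − 5·(-2)^k = 3^{k+1} + 3·(-2)^k − 5·(-2)^k = 3^{k+1} − 2·(-2)^k = 3^{k+1} + (-2)^{k+1}.
Hence x_n = 3^n + (-2)^n for every n ≥ 1, by induction.

x_n = 3^n + (-2)^n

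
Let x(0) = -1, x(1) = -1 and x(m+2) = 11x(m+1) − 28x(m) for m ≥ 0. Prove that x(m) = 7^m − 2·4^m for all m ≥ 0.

Base cases: x(0) = -1 and 7^0 − 2·4^0 = -1; x(1) = -1 and 7^1 − 2·4^1 = -1.
Assume x(i) = 7^i − 2·4^i for all 0 ≤ i ≤ j, where j ≥ 1.
Then x(j+1) = 11x(j) − 28x(j−1) = 11·(7^j − 2·4^j) − 28·(7^{j−1} − 2·4^{j−1}) = (11·7 − 28)7^{j−1} − 2·(11·4 − 28)4^{j−1} = 49·7^{j−1} − 32·4^{j−1} = 7^{j+1} − 2·4^{j+1}.
This completes the inductive step, so x(m) = 7^m − 2·4^m for all m ≥ 0.

x(m) = 7^m − 2·4^m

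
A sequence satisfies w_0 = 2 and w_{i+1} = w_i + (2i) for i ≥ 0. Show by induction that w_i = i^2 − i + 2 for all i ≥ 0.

Base case: w_0 = 2, and 0^2 − 0 + 2 = 2.
Assume w_m = m^2 − m + 2.
Then w_{m+1} = w_m + (2m) = (m^2 − m + 2) + (2m) = m^2 + m + 2,
and (m+1)^2 − (m+1) + 2 = m^2 + m + 2.
By induction, w_i = i^2 − i + 2 for all i ≥ 0.

w_i = i^2 − i + 2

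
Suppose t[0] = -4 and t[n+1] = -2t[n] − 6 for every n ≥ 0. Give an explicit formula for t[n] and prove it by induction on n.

Claim: t[n] = -2·(-2)^n − 2.

Base case: t[0] = -4, and -2·(-2)^0 − 2 = -2 − 2 = -4.
Assume t[j] = -2·(-2)^j − 2 for some j ≥ 0.
Then t[j+1] = -2t[j] − 6 = -2·(-2·(-2)^j − 2) − 6 = 4·(-2)^j + 4 − 6 = -2·(-2)^{j+1} − 2.
This completes the inductive step, so t[n] = -2·(-2)^n − 2 for all n ≥ 0.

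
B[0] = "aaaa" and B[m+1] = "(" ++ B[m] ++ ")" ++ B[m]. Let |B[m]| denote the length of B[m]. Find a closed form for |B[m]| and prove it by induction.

Claim: |B[m]| = 6·2^m − 2.

Base case: |B[0]| = 4, and 6·2^0 − 2 = 4.
Assume |B[r]| = 6·2^r − 2.
Then |B[r+1]| = 1 + |B[r]| + 1 + |B[r]| = 2|B[r]| + 2 = 2(6·2^r − 2) + 2 = 6·2^{r+1} − 4 + 2 = 6·2^{r+1} − 2.
Hence |B[m]| = 6·2^m − 2 for every m ≥ 0, by induction.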